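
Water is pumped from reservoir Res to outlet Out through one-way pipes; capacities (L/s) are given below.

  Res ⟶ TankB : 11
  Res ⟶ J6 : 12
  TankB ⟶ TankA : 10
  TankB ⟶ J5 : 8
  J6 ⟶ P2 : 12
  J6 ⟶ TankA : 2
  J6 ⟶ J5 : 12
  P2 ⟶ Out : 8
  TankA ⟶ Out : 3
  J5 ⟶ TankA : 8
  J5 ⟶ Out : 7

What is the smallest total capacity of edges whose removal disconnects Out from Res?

18

Augment Res→TankB→TankA→Out: bottleneck 3, flow now 3.
Augment Res→TankB→J5→Out: bottleneck 7, flow now 10.
Augment Res→J6→P2→Out: bottleneck 8, flow now 18.
No augmenting path remains; maximum flow = 18.
By max-flow min-cut, the minimum cut capacity equals the max flow.
In the residual graph, reachable from Res: {Res, TankB, J6, P2, TankA, J5}.
Min-cut edges: P2→Out (8), TankA→Out (3), J5→Out (7); capacity 8 + 3 + 7 = 18.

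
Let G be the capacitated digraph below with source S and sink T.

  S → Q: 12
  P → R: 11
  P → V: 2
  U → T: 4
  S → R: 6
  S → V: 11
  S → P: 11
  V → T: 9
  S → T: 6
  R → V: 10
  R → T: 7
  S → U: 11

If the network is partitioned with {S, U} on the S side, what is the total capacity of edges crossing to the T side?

50

Edges leaving {S, U}: S→P (11), S→Q (12), S→R (6), S→V (11), S→T (6), U→T (4).
Cut capacity = 11 + 12 + 6 + 11 + 6 + 4 = 50.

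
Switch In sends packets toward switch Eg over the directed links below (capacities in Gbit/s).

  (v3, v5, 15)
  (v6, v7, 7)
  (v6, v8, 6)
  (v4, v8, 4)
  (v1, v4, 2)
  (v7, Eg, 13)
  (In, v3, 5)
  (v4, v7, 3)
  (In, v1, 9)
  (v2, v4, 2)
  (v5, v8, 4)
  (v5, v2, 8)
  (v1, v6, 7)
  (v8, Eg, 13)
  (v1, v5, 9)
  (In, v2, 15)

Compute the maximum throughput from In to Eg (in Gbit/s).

Augment In→v1→v4→v7→Eg: bottleneck 2, flow now 2.
Augment In→v1→v5→v8→Eg: bottleneck 4, flow now 6.
Augment In→v1→v6→v7→Eg: bottleneck 3, flow now 9.
Augment In→v2→v4→v7→Eg: bottleneck 1, flow now 10.
Augment In→v2→v4→v8→Eg: bottleneck 1, flow now 11.
Augment In→v3→v5→v1→v6→v7→Eg: bottleneck 4, flow now 15. (uses reverse residual edge)
No augmenting path remains; maximum flow = 15.
In the residual graph, reachable from In: {In, v2, v3, v5}.
Min-cut edges: In→v1 (9), v2→v4 (2), v5→v8 (4); capacity 9 + 2 + 4 = 15.
This cut is saturated, so no flow can exceed 15.

15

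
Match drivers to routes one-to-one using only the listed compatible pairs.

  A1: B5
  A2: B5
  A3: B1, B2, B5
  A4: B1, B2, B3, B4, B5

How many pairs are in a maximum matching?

Unit-capacity flow: source→left, listed edges, right→sink; max matching = max flow.
Augmenting path A1→B5 (+1); matched 1.
Augmenting path A3→B1 (+1); matched 2.
Augmenting path A4→B2 (+1); matched 3.
No augmenting path remains; maximum matching = 3.
König certificate: {A3, A4, B5} is a vertex cover of size 3 (every listed pair touches it), so no matching can be larger.

3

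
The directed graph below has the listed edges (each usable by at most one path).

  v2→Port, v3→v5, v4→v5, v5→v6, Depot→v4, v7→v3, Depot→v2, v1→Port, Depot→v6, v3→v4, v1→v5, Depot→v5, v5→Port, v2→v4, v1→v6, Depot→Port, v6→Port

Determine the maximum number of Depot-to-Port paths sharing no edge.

Assign every edge capacity 1; by Menger, the answer equals the max flow.
Path Depot→Port (+1); total 1.
Path Depot→v2→Port (+1); total 2.
Path Depot→v5→Port (+1); total 3.
Path Depot→v6→Port (+1); total 4.
No residual Depot→Port path; max flow = 4.
Certifying cut of size 4: {Depot→Port, Depot→v2, v5→Port, v6→Port}.

4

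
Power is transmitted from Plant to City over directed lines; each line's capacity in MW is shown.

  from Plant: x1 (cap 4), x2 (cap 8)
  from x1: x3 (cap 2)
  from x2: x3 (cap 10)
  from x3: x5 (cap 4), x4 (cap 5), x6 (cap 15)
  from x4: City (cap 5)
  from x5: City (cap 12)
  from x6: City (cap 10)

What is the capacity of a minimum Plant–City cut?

10

Augment Plant→x1→x3→x4→City: bottleneck 2, flow now 2.
Augment Plant→x2→x3→x4→City: bottleneck 3, flow now 5.
Augment Plant→x2→x3→x5→City: bottleneck 4, flow now 9.
Augment Plant→x2→x3→x6→City: bottleneck 1, flow now 10.
No augmenting path remains; maximum flow = 10.
By max-flow min-cut, the minimum cut capacity equals the max flow.
In the residual graph, reachable from Plant: {Plant, x1}.
Min-cut edges: Plant→x2 (8), x1→x3 (2); capacity 8 + 2 = 10.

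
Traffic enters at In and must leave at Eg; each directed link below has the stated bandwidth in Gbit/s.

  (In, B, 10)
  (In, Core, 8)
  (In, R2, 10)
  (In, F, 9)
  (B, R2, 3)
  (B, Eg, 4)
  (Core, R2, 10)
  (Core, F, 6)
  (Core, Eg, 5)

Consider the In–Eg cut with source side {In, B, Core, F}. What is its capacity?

32

Edges leaving {In, B, Core, F}: In→R2 (10), B→R2 (3), B→Eg (4), Core→R2 (10), Core→Eg (5).
Cut capacity = 10 + 3 + 4 + 10 + 5 = 32.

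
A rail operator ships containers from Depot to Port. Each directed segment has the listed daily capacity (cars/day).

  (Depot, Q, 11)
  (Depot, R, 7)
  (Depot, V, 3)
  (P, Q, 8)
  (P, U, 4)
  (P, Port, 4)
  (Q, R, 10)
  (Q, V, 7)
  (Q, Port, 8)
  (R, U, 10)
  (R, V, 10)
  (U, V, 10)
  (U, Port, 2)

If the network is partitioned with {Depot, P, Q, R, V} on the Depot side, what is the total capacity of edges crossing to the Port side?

Edges leaving {Depot, P, Q, R, V}: P→U (4), P→Port (4), Q→Port (8), R→U (10).
Cut capacity = 4 + 4 + 8 + 10 = 26.

26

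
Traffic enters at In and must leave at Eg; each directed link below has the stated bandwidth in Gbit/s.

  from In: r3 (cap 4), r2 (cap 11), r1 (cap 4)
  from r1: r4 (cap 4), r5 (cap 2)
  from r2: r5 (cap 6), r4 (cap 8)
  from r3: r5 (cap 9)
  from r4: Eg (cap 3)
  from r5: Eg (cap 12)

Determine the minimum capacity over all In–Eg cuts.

Augment In→r1→r4→Eg: bottleneck 3, flow now 3.
Augment In→r1→r5→Eg: bottleneck 1, flow now 4.
Augment In→r2→r5→Eg: bottleneck 6, flow now 10.
Augment In→r3→r5→Eg: bottleneck 4, flow now 14.
Augment In→r2→r4→r1→r5→Eg: bottleneck 1, flow now 15. (uses reverse residual edge)
No augmenting path remains; maximum flow = 15.
By max-flow min-cut, the minimum cut capacity equals the max flow.
In the residual graph, reachable from In: {In, r1, r2, r4}.
Min-cut edges: In→r3 (4), r1→r5 (2), r2→r5 (6), r4→Eg (3); capacity 4 + 2 + 6 + 3 = 15.

15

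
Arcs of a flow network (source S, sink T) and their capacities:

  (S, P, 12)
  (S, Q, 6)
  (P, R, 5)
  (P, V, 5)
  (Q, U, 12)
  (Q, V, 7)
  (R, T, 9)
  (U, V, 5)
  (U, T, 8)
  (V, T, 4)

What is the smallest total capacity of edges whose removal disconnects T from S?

15

Augment S→P→R→T: bottleneck 5, flow now 5.
Augment S→P→V→T: bottleneck 4, flow now 9.
Augment S→Q→U→T: bottleneck 6, flow now 15.
No augmenting path remains; maximum flow = 15.
By max-flow min-cut, the minimum cut capacity equals the max flow.
In the residual graph, reachable from S: {S, P, V}.
Min-cut edges: S→Q (6), P→R (5), V→T (4); capacity 6 + 5 + 4 = 15.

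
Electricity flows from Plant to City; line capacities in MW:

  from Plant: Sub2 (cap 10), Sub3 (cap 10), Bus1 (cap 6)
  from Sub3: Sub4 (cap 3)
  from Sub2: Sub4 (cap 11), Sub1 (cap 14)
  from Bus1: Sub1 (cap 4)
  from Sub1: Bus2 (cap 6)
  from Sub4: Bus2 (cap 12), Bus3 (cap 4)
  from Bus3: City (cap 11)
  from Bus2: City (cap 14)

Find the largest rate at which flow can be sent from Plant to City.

17

Augment Plant→Sub3→Sub4→Bus3→City: bottleneck 3, flow now 3.
Augment Plant→Sub2→Sub1→Bus2→City: bottleneck 6, flow now 9.
Augment Plant→Sub2→Sub4→Bus3→City: bottleneck 1, flow now 10.
Augment Plant→Sub2→Sub4→Bus2→City: bottleneck 3, flow now 13.
Augment Plant→Bus1→Sub1→Sub2→Sub4→Bus2→City: bottleneck 4, flow now 17. (uses reverse residual edge)
No augmenting path remains; maximum flow = 17.
In the residual graph, reachable from Plant: {Plant, Sub3, Bus1}.
Min-cut edges: Plant→Sub2 (10), Sub3→Sub4 (3), Bus1→Sub1 (4); capacity 10 + 3 + 4 = 17.
This cut is saturated, so no flow can exceed 17.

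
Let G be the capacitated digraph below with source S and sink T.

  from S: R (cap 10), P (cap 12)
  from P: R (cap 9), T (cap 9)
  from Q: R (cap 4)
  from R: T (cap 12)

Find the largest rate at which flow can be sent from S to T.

21

Augment S→P→T: bottleneck 9, flow now 9.
Augment S→R→T: bottleneck 10, flow now 19.
Augment S→P→R→T: bottleneck 2, flow now 21.
No augmenting path remains; maximum flow = 21.
In the residual graph, reachable from S: {S, P, R}.
Min-cut edges: P→T (9), R→T (12); capacity 9 + 12 = 21.
This cut is saturated, so no flow can exceed 21.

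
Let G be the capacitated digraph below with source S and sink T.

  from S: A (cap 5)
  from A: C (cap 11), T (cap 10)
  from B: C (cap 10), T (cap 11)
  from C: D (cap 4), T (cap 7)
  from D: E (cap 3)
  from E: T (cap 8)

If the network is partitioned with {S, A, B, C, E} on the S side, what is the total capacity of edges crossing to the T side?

Edges leaving {S, A, B, C, E}: A→T (10), B→T (11), C→D (4), C→T (7), E→T (8).
Cut capacity = 10 + 11 + 4 + 7 + 8 = 40.

40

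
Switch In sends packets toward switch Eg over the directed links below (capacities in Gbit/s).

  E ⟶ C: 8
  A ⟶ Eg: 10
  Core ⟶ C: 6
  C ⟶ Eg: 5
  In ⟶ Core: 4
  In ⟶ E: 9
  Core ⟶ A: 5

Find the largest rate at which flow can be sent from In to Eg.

9

Augment In→Core→C→Eg: bottleneck 4, flow now 4.
Augment In→E→C→Eg: bottleneck 1, flow now 5.
Augment In→E→C→Core→A→Eg: bottleneck 4, flow now 9. (uses reverse residual edge)
No augmenting path remains; maximum flow = 9.
In the residual graph, reachable from In: {In, E, C}.
Min-cut edges: In→Core (4), C→Eg (5); capacity 4 + 5 = 9.
This cut is saturated, so no flow can exceed 9.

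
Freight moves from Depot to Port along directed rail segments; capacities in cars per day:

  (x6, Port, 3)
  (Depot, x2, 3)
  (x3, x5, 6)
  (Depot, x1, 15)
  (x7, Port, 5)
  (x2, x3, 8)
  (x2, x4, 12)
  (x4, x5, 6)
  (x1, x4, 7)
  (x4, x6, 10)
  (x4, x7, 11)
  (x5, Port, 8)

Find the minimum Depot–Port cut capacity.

10

Augment Depot→x1→x4→x5→Port: bottleneck 6, flow now 6.
Augment Depot→x1→x4→x6→Port: bottleneck 1, flow now 7.
Augment Depot→x2→x3→x5→Port: bottleneck 2, flow now 9.
Augment Depot→x2→x4→x6→Port: bottleneck 1, flow now 10.
No augmenting path remains; maximum flow = 10.
By max-flow min-cut, the minimum cut capacity equals the max flow.
In the residual graph, reachable from Depot: {Depot, x1}.
Min-cut edges: Depot→x2 (3), x1→x4 (7); capacity 3 + 7 = 10.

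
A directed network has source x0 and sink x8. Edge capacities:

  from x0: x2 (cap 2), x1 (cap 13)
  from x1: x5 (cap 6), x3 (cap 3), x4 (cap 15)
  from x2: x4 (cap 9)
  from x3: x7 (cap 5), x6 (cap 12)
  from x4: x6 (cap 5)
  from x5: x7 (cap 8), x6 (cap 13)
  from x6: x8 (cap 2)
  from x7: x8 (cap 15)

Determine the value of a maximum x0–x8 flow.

Augment x0→x1→x3→x6→x8: bottleneck 2, flow now 2.
Augment x0→x1→x3→x7→x8: bottleneck 1, flow now 3.
Augment x0→x1→x5→x7→x8: bottleneck 6, flow now 9.
Augment x0→x1→x4→x6→x3→x7→x8: bottleneck 2, flow now 11. (uses reverse residual edge)
No augmenting path remains; maximum flow = 11.
In the residual graph, reachable from x0: {x0, x1, x2, x4, x6}.
Min-cut edges: x1→x3 (3), x1→x5 (6), x6→x8 (2); capacity 3 + 6 + 2 = 11.
This cut is saturated, so no flow can exceed 11.

11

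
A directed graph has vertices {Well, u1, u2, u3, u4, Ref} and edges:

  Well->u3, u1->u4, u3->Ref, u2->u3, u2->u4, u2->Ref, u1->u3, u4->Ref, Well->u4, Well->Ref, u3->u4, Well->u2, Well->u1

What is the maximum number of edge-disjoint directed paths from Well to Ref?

Assign every edge capacity 1; by Menger, the answer equals the max flow.
Path Well→Ref (+1); total 1.
Path Well→u2→Ref (+1); total 2.
Path Well→u3→Ref (+1); total 3.
Path Well→u4→Ref (+1); total 4.
No residual Well→Ref path; max flow = 4.
Certifying cut of size 4: {Well→Ref, Well→u2, u3→Ref, u4→Ref}.

4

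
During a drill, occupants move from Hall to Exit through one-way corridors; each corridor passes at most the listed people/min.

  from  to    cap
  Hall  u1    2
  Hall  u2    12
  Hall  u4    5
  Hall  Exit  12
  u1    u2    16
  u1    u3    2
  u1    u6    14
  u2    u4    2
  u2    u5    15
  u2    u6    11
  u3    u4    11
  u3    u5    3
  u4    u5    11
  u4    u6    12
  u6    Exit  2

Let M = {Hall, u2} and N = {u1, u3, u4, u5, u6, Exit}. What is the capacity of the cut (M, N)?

Edges leaving {Hall, u2}: Hall→u1 (2), Hall→u4 (5), Hall→Exit (12), u2→u4 (2), u2→u5 (15), u2→u6 (11).
Cut capacity = 2 + 5 + 12 + 2 + 15 + 11 = 47.

47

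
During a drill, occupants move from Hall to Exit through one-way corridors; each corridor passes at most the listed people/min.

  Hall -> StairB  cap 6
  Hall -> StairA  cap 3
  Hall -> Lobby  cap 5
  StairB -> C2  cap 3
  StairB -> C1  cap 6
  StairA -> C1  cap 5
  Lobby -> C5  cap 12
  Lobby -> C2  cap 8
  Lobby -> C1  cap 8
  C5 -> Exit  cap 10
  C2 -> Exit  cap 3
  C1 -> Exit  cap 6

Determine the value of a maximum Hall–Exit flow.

Augment Hall→StairB→C2→Exit: bottleneck 3, flow now 3.
Augment Hall→StairB→C1→Exit: bottleneck 3, flow now 6.
Augment Hall→StairA→C1→Exit: bottleneck 3, flow now 9.
Augment Hall→Lobby→C5→Exit: bottleneck 5, flow now 14.
No augmenting path remains; maximum flow = 14.
In the residual graph, reachable from Hall: {Hall}.
Min-cut edges: Hall→StairB (6), Hall→StairA (3), Hall→Lobby (5); capacity 6 + 3 + 5 = 14.
This cut is saturated, so no flow can exceed 14.

14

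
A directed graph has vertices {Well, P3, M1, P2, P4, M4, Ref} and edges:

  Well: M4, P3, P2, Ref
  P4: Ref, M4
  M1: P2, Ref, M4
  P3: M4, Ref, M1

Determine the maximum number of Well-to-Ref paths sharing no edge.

Assign every edge capacity 1; by Menger, the answer equals the max flow.
Path Well→Ref (+1); total 1.
Path Well→P3→Ref (+1); total 2.
No residual Well→Ref path; max flow = 2.
Certifying cut of size 2: {Well→P3, Well→Ref}.

2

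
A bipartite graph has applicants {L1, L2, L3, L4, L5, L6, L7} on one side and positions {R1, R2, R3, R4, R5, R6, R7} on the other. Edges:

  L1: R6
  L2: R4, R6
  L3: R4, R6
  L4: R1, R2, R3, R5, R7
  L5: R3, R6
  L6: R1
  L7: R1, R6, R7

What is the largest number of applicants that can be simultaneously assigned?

6

Unit-capacity flow: source→left, listed edges, right→sink; max matching = max flow.
Augmenting path L1→R6 (+1); matched 1.
Augmenting path L2→R4 (+1); matched 2.
Augmenting path L4→R1 (+1); matched 3.
Augmenting path L5→R3 (+1); matched 4.
Augmenting path L7→R7 (+1); matched 5.
Augmenting path L6→R1→L4→R2 (+1); matched 6.
No augmenting path remains; maximum matching = 6.
König certificate: {L4, L5, L6, L7, R4, R6} is a vertex cover of size 6 (every listed pair touches it), so no matching can be larger.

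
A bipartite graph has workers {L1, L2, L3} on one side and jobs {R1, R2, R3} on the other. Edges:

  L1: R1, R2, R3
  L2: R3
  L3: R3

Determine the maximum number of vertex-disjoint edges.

2

Unit-capacity flow: source→left, listed edges, right→sink; max matching = max flow.
Augmenting path L1→R1 (+1); matched 1.
Augmenting path L2→R3 (+1); matched 2.
No augmenting path remains; maximum matching = 2.
König certificate: {L1, R3} is a vertex cover of size 2 (every listed pair touches it), so no matching can be larger.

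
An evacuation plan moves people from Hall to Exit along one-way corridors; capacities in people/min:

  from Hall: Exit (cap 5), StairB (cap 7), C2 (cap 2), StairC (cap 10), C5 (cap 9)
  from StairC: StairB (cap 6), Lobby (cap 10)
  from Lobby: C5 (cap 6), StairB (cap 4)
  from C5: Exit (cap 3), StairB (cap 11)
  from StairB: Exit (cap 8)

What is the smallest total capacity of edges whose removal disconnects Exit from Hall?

16

Augment Hall→Exit: bottleneck 5, flow now 5.
Augment Hall→C5→Exit: bottleneck 3, flow now 8.
Augment Hall→StairB→Exit: bottleneck 7, flow now 15.
Augment Hall→StairC→StairB→Exit: bottleneck 1, flow now 16.
No augmenting path remains; maximum flow = 16.
By max-flow min-cut, the minimum cut capacity equals the max flow.
In the residual graph, reachable from Hall: {Hall, StairC, Lobby, C2, C5, StairB}.
Min-cut edges: Hall→Exit (5), C5→Exit (3), StairB→Exit (8); capacity 5 + 3 + 8 = 16.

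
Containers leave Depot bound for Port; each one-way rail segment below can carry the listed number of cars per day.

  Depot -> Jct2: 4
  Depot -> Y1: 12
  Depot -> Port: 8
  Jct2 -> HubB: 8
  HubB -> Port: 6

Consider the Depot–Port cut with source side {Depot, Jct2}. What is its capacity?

28

Edges leaving {Depot, Jct2}: Depot→Y1 (12), Depot→Port (8), Jct2→HubB (8).
Cut capacity = 12 + 8 + 8 = 28.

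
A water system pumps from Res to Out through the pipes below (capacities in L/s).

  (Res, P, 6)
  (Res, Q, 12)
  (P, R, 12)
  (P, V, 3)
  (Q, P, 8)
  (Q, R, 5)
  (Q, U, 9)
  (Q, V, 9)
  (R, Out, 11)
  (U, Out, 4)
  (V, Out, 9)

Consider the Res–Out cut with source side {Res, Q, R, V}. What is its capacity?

43

Edges leaving {Res, Q, R, V}: Res→P (6), Q→P (8), Q→U (9), R→Out (11), V→Out (9).
Cut capacity = 6 + 8 + 9 + 11 + 9 = 43.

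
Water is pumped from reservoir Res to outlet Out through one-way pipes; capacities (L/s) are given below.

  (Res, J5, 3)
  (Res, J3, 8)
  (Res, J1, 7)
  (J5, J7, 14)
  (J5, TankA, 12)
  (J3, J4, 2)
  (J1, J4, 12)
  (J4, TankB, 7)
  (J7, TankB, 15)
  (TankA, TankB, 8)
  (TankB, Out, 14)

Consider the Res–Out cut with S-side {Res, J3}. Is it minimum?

Given cut capacity: 3 + 7 + 2 = 12.
Augment Res→J5→J7→TankB→Out: bottleneck 3, flow now 3.
Augment Res→J3→J4→TankB→Out: bottleneck 2, flow now 5.
Augment Res→J1→J4→TankB→Out: bottleneck 5, flow now 10.
No augmenting path remains; maximum flow = 10.
In the residual graph, reachable from Res: {Res, J3, J1, J4}.
Min-cut edges: Res→J5 (3), J4→TankB (7); capacity 3 + 7 = 10.
Cut capacity 12 exceeds the max flow 10, so it is not minimum.

No — its capacity is 12, but the minimum cut has capacity 10.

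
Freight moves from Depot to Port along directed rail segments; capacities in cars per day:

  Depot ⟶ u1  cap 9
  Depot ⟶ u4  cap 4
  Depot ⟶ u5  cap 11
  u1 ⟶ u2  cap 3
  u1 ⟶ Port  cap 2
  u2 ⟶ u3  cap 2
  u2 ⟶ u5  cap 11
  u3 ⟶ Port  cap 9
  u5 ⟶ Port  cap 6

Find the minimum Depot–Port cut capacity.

Augment Depot→u1→Port: bottleneck 2, flow now 2.
Augment Depot→u5→Port: bottleneck 6, flow now 8.
Augment Depot→u1→u2→u3→Port: bottleneck 2, flow now 10.
No augmenting path remains; maximum flow = 10.
By max-flow min-cut, the minimum cut capacity equals the max flow.
In the residual graph, reachable from Depot: {Depot, u1, u2, u4, u5}.
Min-cut edges: u1→Port (2), u2→u3 (2), u5→Port (6); capacity 2 + 2 + 6 = 10.

10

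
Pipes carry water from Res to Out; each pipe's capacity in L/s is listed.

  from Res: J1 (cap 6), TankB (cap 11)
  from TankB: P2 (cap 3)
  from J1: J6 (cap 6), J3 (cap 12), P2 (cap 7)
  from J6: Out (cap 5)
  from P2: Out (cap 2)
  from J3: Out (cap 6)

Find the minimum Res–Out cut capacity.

Augment Res→TankB→P2→Out: bottleneck 2, flow now 2.
Augment Res→J1→J6→Out: bottleneck 5, flow now 7.
Augment Res→J1→J3→Out: bottleneck 1, flow now 8.
No augmenting path remains; maximum flow = 8.
By max-flow min-cut, the minimum cut capacity equals the max flow.
In the residual graph, reachable from Res: {Res, TankB, P2}.
Min-cut edges: Res→J1 (6), P2→Out (2); capacity 6 + 2 = 8.

8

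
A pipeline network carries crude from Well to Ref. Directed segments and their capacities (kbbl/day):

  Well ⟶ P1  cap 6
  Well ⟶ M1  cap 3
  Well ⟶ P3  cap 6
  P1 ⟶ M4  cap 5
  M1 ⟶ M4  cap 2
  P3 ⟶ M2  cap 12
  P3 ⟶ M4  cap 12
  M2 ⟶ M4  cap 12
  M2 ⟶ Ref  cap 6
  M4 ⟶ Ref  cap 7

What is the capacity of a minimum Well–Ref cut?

13

Augment Well→P1→M4→Ref: bottleneck 5, flow now 5.
Augment Well→M1→M4→Ref: bottleneck 2, flow now 7.
Augment Well→P3→M2→Ref: bottleneck 6, flow now 13.
No augmenting path remains; maximum flow = 13.
By max-flow min-cut, the minimum cut capacity equals the max flow.
In the residual graph, reachable from Well: {Well, P1, M1}.
Min-cut edges: Well→P3 (6), P1→M4 (5), M1→M4 (2); capacity 6 + 5 + 2 = 13.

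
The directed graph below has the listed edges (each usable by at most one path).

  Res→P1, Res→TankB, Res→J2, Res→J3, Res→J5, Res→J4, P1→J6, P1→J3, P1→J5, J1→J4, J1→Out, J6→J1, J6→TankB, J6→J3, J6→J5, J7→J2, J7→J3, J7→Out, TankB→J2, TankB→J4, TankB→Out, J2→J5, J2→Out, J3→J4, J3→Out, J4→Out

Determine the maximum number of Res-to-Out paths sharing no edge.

5

Assign every edge capacity 1; by Menger, the answer equals the max flow.
Path Res→TankB→Out (+1); total 1.
Path Res→J2→Out (+1); total 2.
Path Res→J3→Out (+1); total 3.
Path Res→J4→Out (+1); total 4.
Path Res→P1→J6→J1→Out (+1); total 5.
No residual Res→Out path; max flow = 5.
Certifying cut of size 5: {Res→J2, Res→J3, Res→J4, Res→P1, Res→TankB}.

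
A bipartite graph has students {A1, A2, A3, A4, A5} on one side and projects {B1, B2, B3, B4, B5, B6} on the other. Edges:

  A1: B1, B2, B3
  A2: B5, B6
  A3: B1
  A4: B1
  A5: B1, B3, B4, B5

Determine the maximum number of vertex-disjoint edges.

Unit-capacity flow: source→left, listed edges, right→sink; max matching = max flow.
Augmenting path A1→B1 (+1); matched 1.
Augmenting path A2→B5 (+1); matched 2.
Augmenting path A5→B3 (+1); matched 3.
Augmenting path A3→B1→A1→B2 (+1); matched 4.
No augmenting path remains; maximum matching = 4.
König certificate: {A1, A2, A5, B1} is a vertex cover of size 4 (every listed pair touches it), so no matching can be larger.

4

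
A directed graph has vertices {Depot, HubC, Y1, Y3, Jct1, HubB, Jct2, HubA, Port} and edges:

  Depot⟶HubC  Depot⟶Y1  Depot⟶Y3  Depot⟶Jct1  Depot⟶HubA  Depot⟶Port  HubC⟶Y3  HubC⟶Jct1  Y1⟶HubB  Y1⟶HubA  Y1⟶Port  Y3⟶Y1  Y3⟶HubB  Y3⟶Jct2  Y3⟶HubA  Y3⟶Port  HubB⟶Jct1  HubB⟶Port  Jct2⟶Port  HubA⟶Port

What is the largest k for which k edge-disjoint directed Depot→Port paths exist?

Assign every edge capacity 1; by Menger, the answer equals the max flow.
Path Depot→Port (+1); total 1.
Path Depot→Y1→Port (+1); total 2.
Path Depot→Y3→Port (+1); total 3.
Path Depot→HubA→Port (+1); total 4.
Path Depot→HubC→Y3→HubB→Port (+1); total 5.
No residual Depot→Port path; max flow = 5.
Certifying cut of size 5: {Depot→HubA, Depot→HubC, Depot→Port, Depot→Y1, Depot→Y3}.

5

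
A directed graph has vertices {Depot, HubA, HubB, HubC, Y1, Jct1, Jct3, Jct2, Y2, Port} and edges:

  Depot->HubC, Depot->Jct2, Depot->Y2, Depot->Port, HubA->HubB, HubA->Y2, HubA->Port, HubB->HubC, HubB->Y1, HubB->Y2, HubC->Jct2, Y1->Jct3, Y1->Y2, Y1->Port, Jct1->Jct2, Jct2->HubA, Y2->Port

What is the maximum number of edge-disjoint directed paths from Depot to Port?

3

Assign every edge capacity 1; by Menger, the answer equals the max flow.
Path Depot→Port (+1); total 1.
Path Depot→Y2→Port (+1); total 2.
Path Depot→Jct2→HubA→Port (+1); total 3.
No residual Depot→Port path; max flow = 3.
Certifying cut of size 3: {Depot→Port, Depot→Y2, Jct2→HubA}.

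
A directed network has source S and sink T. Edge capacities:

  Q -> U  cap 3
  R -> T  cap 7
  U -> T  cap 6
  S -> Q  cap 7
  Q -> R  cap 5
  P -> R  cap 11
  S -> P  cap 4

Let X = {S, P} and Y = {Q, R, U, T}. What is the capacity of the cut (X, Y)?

18

Edges leaving {S, P}: S→Q (7), P→R (11).
Cut capacity = 7 + 11 = 18.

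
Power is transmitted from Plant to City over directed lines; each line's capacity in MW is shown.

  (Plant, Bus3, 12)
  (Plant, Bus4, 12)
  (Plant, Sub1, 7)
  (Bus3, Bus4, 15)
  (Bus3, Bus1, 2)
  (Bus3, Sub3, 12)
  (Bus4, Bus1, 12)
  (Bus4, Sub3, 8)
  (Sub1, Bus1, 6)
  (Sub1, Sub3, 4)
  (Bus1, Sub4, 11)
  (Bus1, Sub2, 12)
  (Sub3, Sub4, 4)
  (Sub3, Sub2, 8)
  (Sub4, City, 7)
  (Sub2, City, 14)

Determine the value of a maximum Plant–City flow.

Augment Plant→Bus3→Bus1→Sub4→City: bottleneck 2, flow now 2.
Augment Plant→Bus3→Sub3→Sub4→City: bottleneck 4, flow now 6.
Augment Plant→Bus3→Sub3→Sub2→City: bottleneck 6, flow now 12.
Augment Plant→Bus4→Bus1→Sub4→City: bottleneck 1, flow now 13.
Augment Plant→Bus4→Bus1→Sub2→City: bottleneck 8, flow now 21.
No augmenting path remains; maximum flow = 21.
In the residual graph, reachable from Plant: {Plant, Bus3, Bus4, Sub1, Bus1, Sub3, Sub4, Sub2}.
Min-cut edges: Sub4→City (7), Sub2→City (14); capacity 7 + 14 = 21.
This cut is saturated, so no flow can exceed 21.

21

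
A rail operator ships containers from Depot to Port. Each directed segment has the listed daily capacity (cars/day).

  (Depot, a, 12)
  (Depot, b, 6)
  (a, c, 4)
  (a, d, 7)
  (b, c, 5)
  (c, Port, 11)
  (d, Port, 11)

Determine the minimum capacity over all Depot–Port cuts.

Augment Depot→a→c→Port: bottleneck 4, flow now 4.
Augment Depot→a→d→Port: bottleneck 7, flow now 11.
Augment Depot→b→c→Port: bottleneck 5, flow now 16.
No augmenting path remains; maximum flow = 16.
By max-flow min-cut, the minimum cut capacity equals the max flow.
In the residual graph, reachable from Depot: {Depot, a, b}.
Min-cut edges: a→c (4), a→d (7), b→c (5); capacity 4 + 7 + 5 = 16.

16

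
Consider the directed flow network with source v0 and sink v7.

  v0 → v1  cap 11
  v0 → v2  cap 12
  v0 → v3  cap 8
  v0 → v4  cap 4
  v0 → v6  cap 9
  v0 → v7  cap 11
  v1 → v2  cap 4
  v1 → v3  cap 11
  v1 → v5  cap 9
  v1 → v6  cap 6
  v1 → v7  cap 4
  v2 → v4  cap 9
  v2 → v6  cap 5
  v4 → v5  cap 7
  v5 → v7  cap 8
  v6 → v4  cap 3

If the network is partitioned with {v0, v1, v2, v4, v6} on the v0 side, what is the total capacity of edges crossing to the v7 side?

Edges leaving {v0, v1, v2, v4, v6}: v0→v3 (8), v0→v7 (11), v1→v3 (11), v1→v5 (9), v1→v7 (4), v4→v5 (7).
Cut capacity = 8 + 11 + 11 + 9 + 4 + 7 = 50.

50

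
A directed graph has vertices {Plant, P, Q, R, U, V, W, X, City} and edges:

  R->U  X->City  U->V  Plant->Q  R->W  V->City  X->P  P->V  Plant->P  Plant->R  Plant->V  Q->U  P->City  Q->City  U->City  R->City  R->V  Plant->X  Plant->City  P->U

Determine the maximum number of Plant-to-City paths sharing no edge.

Assign every edge capacity 1; by Menger, the answer equals the max flow.
Path Plant→City (+1); total 1.
Path Plant→P→City (+1); total 2.
Path Plant→Q→City (+1); total 3.
Path Plant→R→City (+1); total 4.
Path Plant→V→City (+1); total 5.
Path Plant→X→City (+1); total 6.
No residual Plant→City path; max flow = 6.
Certifying cut of size 6: {Plant→City, Plant→P, Plant→Q, Plant→R, Plant→V, Plant→X}.

6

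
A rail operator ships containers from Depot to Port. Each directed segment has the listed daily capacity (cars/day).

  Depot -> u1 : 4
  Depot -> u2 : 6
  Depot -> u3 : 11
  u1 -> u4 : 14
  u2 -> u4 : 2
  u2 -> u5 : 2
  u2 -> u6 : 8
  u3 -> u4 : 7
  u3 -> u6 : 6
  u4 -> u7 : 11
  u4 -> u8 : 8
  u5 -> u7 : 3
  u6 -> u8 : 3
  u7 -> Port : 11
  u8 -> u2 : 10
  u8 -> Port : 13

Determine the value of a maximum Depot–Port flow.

18

Augment Depot→u1→u4→u7→Port: bottleneck 4, flow now 4.
Augment Depot→u2→u4→u7→Port: bottleneck 2, flow now 6.
Augment Depot→u2→u5→u7→Port: bottleneck 2, flow now 8.
Augment Depot→u2→u6→u8→Port: bottleneck 2, flow now 10.
Augment Depot→u3→u4→u7→Port: bottleneck 3, flow now 13.
Augment Depot→u3→u4→u8→Port: bottleneck 4, flow now 17.
Augment Depot→u3→u6→u8→Port: bottleneck 1, flow now 18.
No augmenting path remains; maximum flow = 18.
In the residual graph, reachable from Depot: {Depot, u2, u3, u6}.
Min-cut edges: Depot→u1 (4), u2→u4 (2), u2→u5 (2), u3→u4 (7), u6→u8 (3); capacity 4 + 2 + 2 + 7 + 3 = 18.
This cut is saturated, so no flow can exceed 18.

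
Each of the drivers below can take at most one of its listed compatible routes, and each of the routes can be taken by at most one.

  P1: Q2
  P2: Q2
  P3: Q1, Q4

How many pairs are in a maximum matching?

2

Unit-capacity flow: source→left, listed edges, right→sink; max matching = max flow.
Augmenting path P1→Q2 (+1); matched 1.
Augmenting path P3→Q1 (+1); matched 2.
No augmenting path remains; maximum matching = 2.
König certificate: {P3, Q2} is a vertex cover of size 2 (every listed pair touches it), so no matching can be larger.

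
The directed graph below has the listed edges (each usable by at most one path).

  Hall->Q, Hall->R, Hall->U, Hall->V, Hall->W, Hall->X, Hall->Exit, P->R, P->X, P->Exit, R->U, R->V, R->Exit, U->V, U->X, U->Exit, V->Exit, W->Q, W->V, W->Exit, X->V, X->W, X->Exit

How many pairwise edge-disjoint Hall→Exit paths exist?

Assign every edge capacity 1; by Menger, the answer equals the max flow.
Path Hall→Exit (+1); total 1.
Path Hall→R→Exit (+1); total 2.
Path Hall→U→Exit (+1); total 3.
Path Hall→V→Exit (+1); total 4.
Path Hall→W→Exit (+1); total 5.
Path Hall→X→Exit (+1); total 6.
No residual Hall→Exit path; max flow = 6.
Certifying cut of size 6: {Hall→Exit, Hall→R, Hall→U, Hall→V, Hall→W, Hall→X}.

6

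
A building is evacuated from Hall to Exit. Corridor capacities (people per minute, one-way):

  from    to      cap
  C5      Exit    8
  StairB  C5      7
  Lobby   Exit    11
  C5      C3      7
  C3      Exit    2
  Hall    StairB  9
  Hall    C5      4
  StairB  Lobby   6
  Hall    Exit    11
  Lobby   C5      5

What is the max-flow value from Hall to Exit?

24

Augment Hall→Exit: bottleneck 11, flow now 11.
Augment Hall→C5→Exit: bottleneck 4, flow now 15.
Augment Hall→StairB→C5→Exit: bottleneck 4, flow now 19.
Augment Hall→StairB→Lobby→Exit: bottleneck 5, flow now 24.
No augmenting path remains; maximum flow = 24.
In the residual graph, reachable from Hall: {Hall}.
Min-cut edges: Hall→StairB (9), Hall→C5 (4), Hall→Exit (11); capacity 9 + 4 + 11 = 24.
This cut is saturated, so no flow can exceed 24.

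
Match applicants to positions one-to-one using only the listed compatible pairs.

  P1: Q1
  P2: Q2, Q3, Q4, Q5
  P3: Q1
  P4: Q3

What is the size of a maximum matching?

Unit-capacity flow: source→left, listed edges, right→sink; max matching = max flow.
Augmenting path P1→Q1 (+1); matched 1.
Augmenting path P2→Q2 (+1); matched 2.
Augmenting path P4→Q3 (+1); matched 3.
No augmenting path remains; maximum matching = 3.
König certificate: {P2, P4, Q1} is a vertex cover of size 3 (every listed pair touches it), so no matching can be larger.

3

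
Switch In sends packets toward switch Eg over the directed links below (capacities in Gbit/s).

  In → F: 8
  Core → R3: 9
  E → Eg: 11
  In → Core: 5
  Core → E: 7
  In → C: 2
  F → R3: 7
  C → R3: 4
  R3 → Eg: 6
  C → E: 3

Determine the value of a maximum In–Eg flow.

Augment In→C→E→Eg: bottleneck 2, flow now 2.
Augment In→Core→E→Eg: bottleneck 5, flow now 7.
Augment In→F→R3→Eg: bottleneck 6, flow now 13.
No augmenting path remains; maximum flow = 13.
In the residual graph, reachable from In: {In, F, R3}.
Min-cut edges: In→C (2), In→Core (5), R3→Eg (6); capacity 2 + 5 + 6 = 13.
This cut is saturated, so no flow can exceed 13.

13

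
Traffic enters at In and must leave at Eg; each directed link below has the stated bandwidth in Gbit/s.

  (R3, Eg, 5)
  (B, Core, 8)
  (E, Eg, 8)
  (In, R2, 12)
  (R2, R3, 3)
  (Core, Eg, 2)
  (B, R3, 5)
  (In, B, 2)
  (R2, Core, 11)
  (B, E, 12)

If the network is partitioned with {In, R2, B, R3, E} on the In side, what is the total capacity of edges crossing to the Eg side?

32

Edges leaving {In, R2, B, R3, E}: R2→Core (11), B→Core (8), R3→Eg (5), E→Eg (8).
Cut capacity = 11 + 8 + 5 + 8 = 32.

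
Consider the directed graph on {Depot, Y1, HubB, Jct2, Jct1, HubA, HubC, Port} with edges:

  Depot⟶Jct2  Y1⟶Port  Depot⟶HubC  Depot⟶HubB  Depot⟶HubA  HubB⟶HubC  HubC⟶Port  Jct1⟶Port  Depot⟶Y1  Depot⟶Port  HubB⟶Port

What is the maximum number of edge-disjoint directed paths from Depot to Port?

Assign every edge capacity 1; by Menger, the answer equals the max flow.
Path Depot→Port (+1); total 1.
Path Depot→Y1→Port (+1); total 2.
Path Depot→HubB→Port (+1); total 3.
Path Depot→HubC→Port (+1); total 4.
No residual Depot→Port path; max flow = 4.
Certifying cut of size 4: {Depot→HubB, Depot→HubC, Depot→Port, Depot→Y1}.

4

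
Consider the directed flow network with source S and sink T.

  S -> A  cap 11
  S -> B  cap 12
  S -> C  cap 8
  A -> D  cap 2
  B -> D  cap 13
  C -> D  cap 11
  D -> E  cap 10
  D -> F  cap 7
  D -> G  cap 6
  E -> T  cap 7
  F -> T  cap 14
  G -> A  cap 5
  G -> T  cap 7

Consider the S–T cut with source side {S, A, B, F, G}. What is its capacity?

Edges leaving {S, A, B, F, G}: S→C (8), A→D (2), B→D (13), F→T (14), G→T (7).
Cut capacity = 8 + 2 + 13 + 14 + 7 = 44.

44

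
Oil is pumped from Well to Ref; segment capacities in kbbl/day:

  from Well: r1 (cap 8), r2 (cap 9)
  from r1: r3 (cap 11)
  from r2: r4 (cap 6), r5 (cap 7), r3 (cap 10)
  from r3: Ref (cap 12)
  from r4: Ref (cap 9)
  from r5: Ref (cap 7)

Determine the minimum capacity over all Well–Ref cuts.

17

Augment Well→r1→r3→Ref: bottleneck 8, flow now 8.
Augment Well→r2→r3→Ref: bottleneck 4, flow now 12.
Augment Well→r2→r4→Ref: bottleneck 5, flow now 17.
No augmenting path remains; maximum flow = 17.
By max-flow min-cut, the minimum cut capacity equals the max flow.
In the residual graph, reachable from Well: {Well}.
Min-cut edges: Well→r1 (8), Well→r2 (9); capacity 8 + 9 = 17.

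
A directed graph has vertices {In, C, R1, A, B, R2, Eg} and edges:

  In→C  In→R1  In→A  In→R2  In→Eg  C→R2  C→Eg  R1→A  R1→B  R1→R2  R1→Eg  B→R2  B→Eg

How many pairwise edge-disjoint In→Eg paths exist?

3

Assign every edge capacity 1; by Menger, the answer equals the max flow.
Path In→Eg (+1); total 1.
Path In→C→Eg (+1); total 2.
Path In→R1→Eg (+1); total 3.
No residual In→Eg path; max flow = 3.
Certifying cut of size 3: {In→C, In→Eg, In→R1}.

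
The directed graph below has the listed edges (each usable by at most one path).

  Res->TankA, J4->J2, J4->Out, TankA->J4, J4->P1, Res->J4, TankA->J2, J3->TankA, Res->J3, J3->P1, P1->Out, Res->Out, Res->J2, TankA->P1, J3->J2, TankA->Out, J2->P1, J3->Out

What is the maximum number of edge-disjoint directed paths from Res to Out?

Assign every edge capacity 1; by Menger, the answer equals the max flow.
Path Res→Out (+1); total 1.
Path Res→TankA→Out (+1); total 2.
Path Res→J3→Out (+1); total 3.
Path Res→J4→Out (+1); total 4.
Path Res→J2→P1→Out (+1); total 5.
No residual Res→Out path; max flow = 5.
Certifying cut of size 5: {Res→J2, Res→J3, Res→J4, Res→Out, Res→TankA}.

5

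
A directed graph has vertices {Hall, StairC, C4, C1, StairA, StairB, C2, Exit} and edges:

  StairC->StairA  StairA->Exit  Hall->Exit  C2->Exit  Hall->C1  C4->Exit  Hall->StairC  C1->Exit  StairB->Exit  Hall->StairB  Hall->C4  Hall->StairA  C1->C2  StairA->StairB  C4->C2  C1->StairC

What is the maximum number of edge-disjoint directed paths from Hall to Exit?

Assign every edge capacity 1; by Menger, the answer equals the max flow.
Path Hall→Exit (+1); total 1.
Path Hall→C4→Exit (+1); total 2.
Path Hall→C1→Exit (+1); total 3.
Path Hall→StairA→Exit (+1); total 4.
Path Hall→StairB→Exit (+1); total 5.
No residual Hall→Exit path; max flow = 5.
Certifying cut of size 5: {Hall→C1, Hall→C4, Hall→Exit, StairA→Exit, StairB→Exit}.

5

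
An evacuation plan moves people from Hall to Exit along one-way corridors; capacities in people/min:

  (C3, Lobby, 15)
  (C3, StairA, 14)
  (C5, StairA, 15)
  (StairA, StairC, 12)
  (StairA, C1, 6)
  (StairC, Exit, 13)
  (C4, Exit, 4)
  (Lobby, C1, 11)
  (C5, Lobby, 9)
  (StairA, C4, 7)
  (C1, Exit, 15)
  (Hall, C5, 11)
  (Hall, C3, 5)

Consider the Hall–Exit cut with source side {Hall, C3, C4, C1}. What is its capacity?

59

Edges leaving {Hall, C3, C4, C1}: Hall→C5 (11), C3→Lobby (15), C3→StairA (14), C4→Exit (4), C1→Exit (15).
Cut capacity = 11 + 15 + 14 + 4 + 15 = 59.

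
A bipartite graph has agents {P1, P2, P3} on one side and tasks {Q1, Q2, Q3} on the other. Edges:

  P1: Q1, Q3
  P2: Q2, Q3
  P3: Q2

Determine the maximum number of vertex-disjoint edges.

Unit-capacity flow: source→left, listed edges, right→sink; max matching = max flow.
Augmenting path P1→Q1 (+1); matched 1.
Augmenting path P2→Q2 (+1); matched 2.
Augmenting path P3→Q2→P2→Q3 (+1); matched 3.
No augmenting path remains; maximum matching = 3.
König certificate: {P1, P2, P3} is a vertex cover of size 3 (every listed pair touches it), so no matching can be larger.

3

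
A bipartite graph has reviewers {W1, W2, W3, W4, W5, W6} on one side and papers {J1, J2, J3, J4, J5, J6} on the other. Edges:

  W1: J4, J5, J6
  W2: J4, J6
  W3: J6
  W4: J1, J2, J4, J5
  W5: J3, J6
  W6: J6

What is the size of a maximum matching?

5

Unit-capacity flow: source→left, listed edges, right→sink; max matching = max flow.
Augmenting path W1→J4 (+1); matched 1.
Augmenting path W2→J6 (+1); matched 2.
Augmenting path W4→J1 (+1); matched 3.
Augmenting path W5→J3 (+1); matched 4.
Augmenting path W3→J6→W2→J4→W1→J5 (+1); matched 5.
No augmenting path remains; maximum matching = 5.
König certificate: {W1, W2, W4, W5, J6} is a vertex cover of size 5 (every listed pair touches it), so no matching can be larger.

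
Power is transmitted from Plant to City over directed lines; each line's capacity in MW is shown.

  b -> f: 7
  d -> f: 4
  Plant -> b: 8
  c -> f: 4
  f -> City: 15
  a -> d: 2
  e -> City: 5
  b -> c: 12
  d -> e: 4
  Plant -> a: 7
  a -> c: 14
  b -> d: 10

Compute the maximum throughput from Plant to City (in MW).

14

Augment Plant→b→f→City: bottleneck 7, flow now 7.
Augment Plant→a→c→f→City: bottleneck 4, flow now 11.
Augment Plant→a→d→e→City: bottleneck 2, flow now 13.
Augment Plant→b→d→e→City: bottleneck 1, flow now 14.
No augmenting path remains; maximum flow = 14.
In the residual graph, reachable from Plant: {Plant, a, c}.
Min-cut edges: Plant→b (8), a→d (2), c→f (4); capacity 8 + 2 + 4 = 14.
This cut is saturated, so no flow can exceed 14.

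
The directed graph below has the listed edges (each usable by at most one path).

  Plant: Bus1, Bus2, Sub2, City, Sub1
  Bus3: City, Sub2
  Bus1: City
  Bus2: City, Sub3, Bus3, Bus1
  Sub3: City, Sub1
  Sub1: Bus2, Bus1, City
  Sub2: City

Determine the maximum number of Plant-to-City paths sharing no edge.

5

Assign every edge capacity 1; by Menger, the answer equals the max flow.
Path Plant→City (+1); total 1.
Path Plant→Sub1→City (+1); total 2.
Path Plant→Sub2→City (+1); total 3.
Path Plant→Bus2→City (+1); total 4.
Path Plant→Bus1→City (+1); total 5.
No residual Plant→City path; max flow = 5.
Certifying cut of size 5: {Plant→Bus1, Plant→Bus2, Plant→City, Plant→Sub1, Plant→Sub2}.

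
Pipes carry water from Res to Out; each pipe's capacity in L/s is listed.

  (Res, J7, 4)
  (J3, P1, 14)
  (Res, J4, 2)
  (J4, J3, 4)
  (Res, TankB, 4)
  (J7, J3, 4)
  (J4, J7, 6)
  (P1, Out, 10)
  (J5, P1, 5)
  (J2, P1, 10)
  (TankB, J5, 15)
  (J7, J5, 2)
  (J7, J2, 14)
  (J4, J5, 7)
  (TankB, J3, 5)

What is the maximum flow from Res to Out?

Augment Res→J7→J2→P1→Out: bottleneck 4, flow now 4.
Augment Res→TankB→J5→P1→Out: bottleneck 4, flow now 8.
Augment Res→J4→J5→P1→Out: bottleneck 1, flow now 9.
Augment Res→J4→J3→P1→Out: bottleneck 1, flow now 10.
No augmenting path remains; maximum flow = 10.
In the residual graph, reachable from Res: {Res}.
Min-cut edges: Res→J7 (4), Res→TankB (4), Res→J4 (2); capacity 4 + 4 + 2 = 10.
This cut is saturated, so no flow can exceed 10.

10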